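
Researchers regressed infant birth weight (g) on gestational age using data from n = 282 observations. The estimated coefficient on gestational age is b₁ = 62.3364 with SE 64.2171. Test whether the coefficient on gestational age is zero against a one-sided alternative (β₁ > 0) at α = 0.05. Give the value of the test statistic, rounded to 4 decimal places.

H₀: β₁ = 0 vs H₁: β₁ > 0.
t = (b₁ − β₁⁰)/SE = 62.3364 / 64.2171 = 0.9707.
df = n − 2 = 282 − 2 = 280.
One-sided p ≈ 0.1663, which is ≥ 0.05, so fail to reject H₀.
The data do not give significant evidence that the true slope on gestational age is positive.

t = 0.9707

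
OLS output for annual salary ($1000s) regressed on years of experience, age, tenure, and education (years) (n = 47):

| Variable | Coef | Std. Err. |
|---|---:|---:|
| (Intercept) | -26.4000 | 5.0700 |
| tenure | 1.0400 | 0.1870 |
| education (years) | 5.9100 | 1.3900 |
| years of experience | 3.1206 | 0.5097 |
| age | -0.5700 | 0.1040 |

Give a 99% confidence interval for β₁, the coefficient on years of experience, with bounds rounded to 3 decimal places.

(1.745, 4.496)

Read off: b = 3.1206, SE = 0.5097 for years of experience.
df = n − k − 1 = 47 − 4 − 1 = 42.
t* = t_{0.005, 42} = 2.698066.
Margin = t* × SE = 2.698066 × 0.5097 = 1.37520.
CI: 3.1206 ± 1.37520 → (1.745, 4.496).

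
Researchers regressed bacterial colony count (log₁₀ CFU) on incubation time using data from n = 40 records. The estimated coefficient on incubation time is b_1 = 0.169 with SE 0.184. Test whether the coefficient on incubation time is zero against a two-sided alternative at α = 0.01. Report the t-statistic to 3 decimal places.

H₀: β₁ = 0 vs H₁: β₁ ≠ 0.
t = (b_1 − β₁⁰)/SE = 0.169 / 0.184 = 0.918.
df = n − 2 = 40 − 2 = 38.
Two-sided p ≈ 0.3642, which is ≥ 0.01, so fail to reject H₀.
The data do not give significant evidence of an association between incubation time and bacterial colony count.

t = 0.918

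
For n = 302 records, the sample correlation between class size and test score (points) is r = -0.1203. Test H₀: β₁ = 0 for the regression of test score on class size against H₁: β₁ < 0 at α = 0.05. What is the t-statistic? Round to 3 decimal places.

t = -2.099

t = r·√(n − 2)/√(1 − r²) = -0.1203·√300/√0.985528 = -2.099.
df = n − 2 = 300.
One-sided p ≈ 0.0183, which is < 0.05, so reject H₀.
There is evidence of a linear association between class size and test score.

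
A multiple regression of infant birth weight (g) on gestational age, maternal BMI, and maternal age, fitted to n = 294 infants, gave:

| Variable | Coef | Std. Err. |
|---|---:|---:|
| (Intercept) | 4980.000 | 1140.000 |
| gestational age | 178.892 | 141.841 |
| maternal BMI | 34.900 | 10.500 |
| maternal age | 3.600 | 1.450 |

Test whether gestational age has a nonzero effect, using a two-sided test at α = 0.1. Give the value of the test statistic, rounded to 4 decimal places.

t = 1.2612

Read off: b = 178.892, SE = 141.841 for gestational age.
H₀: β₁ = 0 vs H₁: β₁ ≠ 0.
t = 178.892 / 141.841 = 1.2612.
df = n − k − 1 = 294 − 3 − 1 = 290.
Two-sided p ≈ 0.2082, which is ≥ 0.1, so fail to reject H₀.
The data do not give significant evidence of an association between gestational age and infant birth weight, after adjusting for the other predictors.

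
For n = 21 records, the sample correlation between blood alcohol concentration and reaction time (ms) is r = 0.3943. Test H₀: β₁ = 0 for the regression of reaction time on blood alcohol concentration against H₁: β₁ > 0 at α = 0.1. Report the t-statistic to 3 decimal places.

t = 1.870

t = r·√(n − 2)/√(1 − r²) = 0.3943·√19/√0.844528 = 1.870.
df = n − 2 = 19.
One-sided p ≈ 0.0385, which is < 0.1, so reject H₀.
There is evidence of a linear association between blood alcohol concentration and reaction time.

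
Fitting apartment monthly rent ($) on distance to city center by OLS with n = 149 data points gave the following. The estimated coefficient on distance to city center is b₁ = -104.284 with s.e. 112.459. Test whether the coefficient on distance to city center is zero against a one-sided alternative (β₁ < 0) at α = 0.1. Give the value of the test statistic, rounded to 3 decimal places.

t = -0.927

H₀: β₁ = 0 vs H₁: β₁ < 0.
t = (b₁ − β₁⁰)/SE = -104.284 / 112.459 = -0.927.
df = n − 2 = 149 − 2 = 147.
One-sided p ≈ 0.1776, which is ≥ 0.1, so fail to reject H₀.
The data do not give significant evidence that the true slope on distance to city center is negative.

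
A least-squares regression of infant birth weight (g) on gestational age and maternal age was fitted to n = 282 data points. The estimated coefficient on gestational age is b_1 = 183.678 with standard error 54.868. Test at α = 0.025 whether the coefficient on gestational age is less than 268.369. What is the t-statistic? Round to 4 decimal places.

t = -1.5435

H₀: β₁ = 268.369 vs H₁: β₁ < 268.369.
t = (b_1 − β₁⁰)/SE = (183.678 − 268.369) / 54.868 = -1.5435.
df = n − k − 1 = 282 − 2 − 1 = 279.
One-sided p ≈ 0.0619, which is ≥ 0.025, so fail to reject H₀.
The data do not give significant evidence that the true slope on gestational age is below 268.369 g per unit, holding the other predictors fixed.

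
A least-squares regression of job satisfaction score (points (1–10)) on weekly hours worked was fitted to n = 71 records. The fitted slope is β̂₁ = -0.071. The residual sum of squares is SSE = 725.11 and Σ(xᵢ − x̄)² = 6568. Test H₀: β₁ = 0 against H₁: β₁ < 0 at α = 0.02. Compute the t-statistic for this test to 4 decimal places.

t = -1.7750

MSE = SSE/(n − 2) = 725.11/69 = 10.5088.
SE(β̂₁) = √(MSE/Sₓₓ) = √(10.5088/6568) = 0.0400001.
t = -0.071 / 0.0400001 = -1.7750.
df = n − 2 = 69.
One-sided p ≈ 0.0402, which is ≥ 0.02, so fail to reject H₀.
The data do not give significant evidence that the true slope on weekly hours worked is negative.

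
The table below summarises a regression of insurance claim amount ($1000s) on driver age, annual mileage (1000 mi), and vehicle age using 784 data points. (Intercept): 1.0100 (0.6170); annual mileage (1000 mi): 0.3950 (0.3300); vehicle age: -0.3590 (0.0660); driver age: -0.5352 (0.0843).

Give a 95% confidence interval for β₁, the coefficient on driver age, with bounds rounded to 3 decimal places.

Read off: b = -0.5352, SE = 0.0843 for driver age.
df = n − k − 1 = 784 − 3 − 1 = 780.
t* = t_{0.025, 780} = 1.96301.
Margin = t* × SE = 1.96301 × 0.0843 = 0.16548.
CI: -0.5352 ± 0.16548 → (-0.701, -0.370).

(-0.701, -0.370)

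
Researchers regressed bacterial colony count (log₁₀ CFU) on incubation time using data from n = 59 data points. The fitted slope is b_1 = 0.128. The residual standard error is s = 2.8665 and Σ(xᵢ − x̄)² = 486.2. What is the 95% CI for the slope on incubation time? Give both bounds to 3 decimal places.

SE(b_1) = s/√Sₓₓ = 2.8665/√486.2 = 0.13.
df = n − 2 = 57.
t* = t_{0.025, 57} = 2.002465.
Margin = t* × SE = 2.002465 × 0.13 = 0.26032.
CI: 0.128 ± 0.26032 → (-0.132, 0.388).
With 95% confidence, each one-unit increase in incubation time is associated with a change of between -0.132 and 0.388 log₁₀ CFU in bacterial colony count.

(-0.132, 0.388)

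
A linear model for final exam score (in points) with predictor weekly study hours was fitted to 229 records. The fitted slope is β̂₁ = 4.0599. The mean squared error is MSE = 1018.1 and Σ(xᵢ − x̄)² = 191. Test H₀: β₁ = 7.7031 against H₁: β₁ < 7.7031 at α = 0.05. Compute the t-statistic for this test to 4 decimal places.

t = -1.5780

SE(β̂₁) = √(MSE/Sₓₓ) = √(1018.1/191) = 2.30876.
t = (4.0599 − 7.7031) / 2.30876 = -1.5780.
df = n − 2 = 227.
One-sided p ≈ 0.0580, which is ≥ 0.05, so fail to reject H₀.
The data do not give significant evidence that the true slope on weekly study hours is below 7.7031 points per unit.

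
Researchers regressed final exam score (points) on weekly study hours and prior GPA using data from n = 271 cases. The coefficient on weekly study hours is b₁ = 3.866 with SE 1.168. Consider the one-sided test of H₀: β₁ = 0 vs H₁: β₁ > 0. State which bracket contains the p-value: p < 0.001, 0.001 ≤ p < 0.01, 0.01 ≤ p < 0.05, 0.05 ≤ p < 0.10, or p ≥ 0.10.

t = 3.866 / 1.168 = 3.310.
df = n − k − 1 = 271 − 2 − 1 = 268.
One-sided p = P(T_{268} > t) ≈ 0.0005.
So p < 0.001.

p < 0.001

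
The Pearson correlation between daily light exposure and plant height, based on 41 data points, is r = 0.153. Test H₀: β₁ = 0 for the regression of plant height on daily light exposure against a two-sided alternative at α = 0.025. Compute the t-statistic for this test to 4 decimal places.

t = r·√(n − 2)/√(1 − r²) = 0.153·√39/√0.976591 = 0.9669.
df = n − 2 = 39.
Two-sided p ≈ 0.3396, which is ≥ 0.025, so fail to reject H₀.
The data do not give significant evidence of a linear association between daily light exposure and plant height.

t = 0.9669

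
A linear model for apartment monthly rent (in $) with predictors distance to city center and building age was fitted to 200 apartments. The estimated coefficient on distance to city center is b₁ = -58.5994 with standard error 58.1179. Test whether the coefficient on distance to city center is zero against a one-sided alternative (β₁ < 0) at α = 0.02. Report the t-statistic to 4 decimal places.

t = -1.0083

H₀: β₁ = 0 vs H₁: β₁ < 0.
t = (b₁ − β₁⁰)/SE = -58.5994 / 58.1179 = -1.0083.
df = n − k − 1 = 200 − 2 − 1 = 197.
One-sided p ≈ 0.1573, which is ≥ 0.02, so fail to reject H₀.
The data do not give significant evidence that the true slope on distance to city center is negative, holding the other predictors fixed.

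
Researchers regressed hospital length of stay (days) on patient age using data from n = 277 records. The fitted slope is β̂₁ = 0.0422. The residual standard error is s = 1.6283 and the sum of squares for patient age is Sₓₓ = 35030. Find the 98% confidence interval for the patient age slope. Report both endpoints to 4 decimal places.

(0.0218, 0.0626)

SE(β̂₁) = s/√Sₓₓ = 1.6283/√35030 = 0.0086999.
df = n − 2 = 275.
t* = t_{0.01, 275} = 2.339984.
Margin = t* × SE = 2.339984 × 0.0086999 = 0.020358.
CI: 0.0422 ± 0.020358 → (0.0218, 0.0626).
With 98% confidence, each one-unit increase in patient age is associated with a change of between 0.0218 and 0.0626 days in hospital length of stay.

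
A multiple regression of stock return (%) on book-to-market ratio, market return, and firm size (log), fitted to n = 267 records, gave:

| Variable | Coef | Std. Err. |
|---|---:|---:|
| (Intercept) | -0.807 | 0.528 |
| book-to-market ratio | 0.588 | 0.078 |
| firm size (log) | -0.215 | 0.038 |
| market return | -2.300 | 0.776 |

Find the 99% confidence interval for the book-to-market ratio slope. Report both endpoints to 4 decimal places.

Read off: b = 0.588, SE = 0.078 for book-to-market ratio.
df = n − k − 1 = 267 − 3 − 1 = 263.
t* = t_{0.005, 263} = 2.594652.
Margin = t* × SE = 2.594652 × 0.078 = 0.202383.
CI: 0.588 ± 0.202383 → (0.3856, 0.7904).

(0.3856, 0.7904)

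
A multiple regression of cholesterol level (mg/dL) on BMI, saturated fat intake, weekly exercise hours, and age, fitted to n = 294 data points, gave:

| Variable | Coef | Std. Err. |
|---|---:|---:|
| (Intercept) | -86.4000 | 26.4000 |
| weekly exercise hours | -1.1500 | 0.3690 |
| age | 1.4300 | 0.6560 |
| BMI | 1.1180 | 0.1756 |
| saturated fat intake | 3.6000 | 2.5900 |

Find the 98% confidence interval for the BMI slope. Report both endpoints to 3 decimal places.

(0.707, 1.529)

Read off: b = 1.1180, SE = 0.1756 for BMI.
df = n − k − 1 = 294 − 4 − 1 = 289.
t* = t_{0.01, 289} = 2.33932.
Margin = t* × SE = 2.33932 × 0.1756 = 0.41078.
CI: 1.1180 ± 0.41078 → (0.707, 1.529).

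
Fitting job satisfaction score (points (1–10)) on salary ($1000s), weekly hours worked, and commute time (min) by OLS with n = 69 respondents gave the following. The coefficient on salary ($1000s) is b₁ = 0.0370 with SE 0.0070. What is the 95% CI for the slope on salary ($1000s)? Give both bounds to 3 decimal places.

df = n − k − 1 = 69 − 3 − 1 = 65.
t* = t_{0.025, 65} = 1.997138.
Margin = t* × SE = 1.997138 × 0.0070 = 0.01398.
CI: 0.0370 ± 0.01398 → (0.023, 0.051).
With 95% confidence, each one-unit increase in salary ($1000s) is associated with a change of between 0.023 and 0.051 points (1–10) in job satisfaction score, holding the other predictors fixed.

(0.023, 0.051)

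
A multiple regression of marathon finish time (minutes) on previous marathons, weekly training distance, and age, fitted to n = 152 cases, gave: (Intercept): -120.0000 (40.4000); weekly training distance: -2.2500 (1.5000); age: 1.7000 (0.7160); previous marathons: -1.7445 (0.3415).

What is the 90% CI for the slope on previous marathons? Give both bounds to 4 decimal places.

(-2.3098, -1.1792)

Read off: b = -1.7445, SE = 0.3415 for previous marathons.
df = n − k − 1 = 152 − 3 − 1 = 148.
t* = t_{0.05, 148} = 1.655215.
Margin = t* × SE = 1.655215 × 0.3415 = 0.565256.
CI: -1.7445 ± 0.565256 → (-2.3098, -1.1792).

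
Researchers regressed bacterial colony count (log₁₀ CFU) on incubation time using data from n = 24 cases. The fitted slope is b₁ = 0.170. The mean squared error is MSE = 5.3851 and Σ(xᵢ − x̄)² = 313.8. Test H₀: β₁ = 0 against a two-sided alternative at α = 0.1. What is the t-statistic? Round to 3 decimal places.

t = 1.298

SE(b₁) = √(MSE/Sₓₓ) = √(5.3851/313.8) = 0.131.
t = 0.170 / 0.131 = 1.298.
df = n − 2 = 22.
Two-sided p ≈ 0.2078, which is ≥ 0.1, so fail to reject H₀.
The data do not give significant evidence of an association between incubation time and bacterial colony count.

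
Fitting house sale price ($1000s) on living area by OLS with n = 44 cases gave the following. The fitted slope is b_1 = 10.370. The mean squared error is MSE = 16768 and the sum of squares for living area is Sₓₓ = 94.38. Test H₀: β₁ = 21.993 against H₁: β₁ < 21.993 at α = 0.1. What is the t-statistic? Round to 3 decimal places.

SE(b_1) = √(MSE/Sₓₓ) = √(16768/94.38) = 13.3291.
t = (10.370 − 21.993) / 13.3291 = -0.872.
df = n − 2 = 42.
One-sided p ≈ 0.1941, which is ≥ 0.1, so fail to reject H₀.
The data do not give significant evidence that the true slope on living area is below 21.993 $1000s per unit.

t = -0.872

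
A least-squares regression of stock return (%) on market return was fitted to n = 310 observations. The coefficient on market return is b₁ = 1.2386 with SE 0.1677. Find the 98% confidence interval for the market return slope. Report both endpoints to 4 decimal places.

df = n − 2 = 310 − 2 = 308.
t* = t_{0.01, 308} = 2.338516.
Margin = t* × SE = 2.338516 × 0.1677 = 0.392169.
CI: 1.2386 ± 0.392169 → (0.8464, 1.6308).
With 98% confidence, each one-unit increase in market return is associated with a change of between 0.8464 and 1.6308 % in stock return.

(0.8464, 1.6308)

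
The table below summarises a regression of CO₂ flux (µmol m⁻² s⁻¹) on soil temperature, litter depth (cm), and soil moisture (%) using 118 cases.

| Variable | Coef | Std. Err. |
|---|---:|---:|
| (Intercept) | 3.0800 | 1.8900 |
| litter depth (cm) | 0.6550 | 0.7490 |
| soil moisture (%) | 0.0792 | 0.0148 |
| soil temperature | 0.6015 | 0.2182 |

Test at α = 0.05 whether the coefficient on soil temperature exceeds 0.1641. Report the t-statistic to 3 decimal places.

t = 2.005

Read off: b = 0.6015, SE = 0.2182 for soil temperature.
H₀: β₁ = 0.1641 vs H₁: β₁ > 0.1641.
t = (0.6015 − 0.1641) / 0.2182 = 2.005.
df = n − k − 1 = 118 − 3 − 1 = 114.
One-sided p ≈ 0.0237, which is < 0.05, so reject H₀.
There is evidence that the true slope on soil temperature exceeds 0.1641 µmol m⁻² s⁻¹ per unit, holding the other predictors fixed.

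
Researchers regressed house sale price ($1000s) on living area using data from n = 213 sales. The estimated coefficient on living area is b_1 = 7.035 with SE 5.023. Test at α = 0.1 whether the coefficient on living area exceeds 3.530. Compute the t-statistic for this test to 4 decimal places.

t = 0.6978

H₀: β₁ = 3.530 vs H₁: β₁ > 3.530.
t = (b_1 − β₁⁰)/SE = (7.035 − 3.530) / 5.023 = 0.6978.
df = n − 2 = 213 − 2 = 211.
One-sided p ≈ 0.2430, which is ≥ 0.1, so fail to reject H₀.
The data do not give significant evidence that the true slope on living area exceeds 3.530 $1000s per unit.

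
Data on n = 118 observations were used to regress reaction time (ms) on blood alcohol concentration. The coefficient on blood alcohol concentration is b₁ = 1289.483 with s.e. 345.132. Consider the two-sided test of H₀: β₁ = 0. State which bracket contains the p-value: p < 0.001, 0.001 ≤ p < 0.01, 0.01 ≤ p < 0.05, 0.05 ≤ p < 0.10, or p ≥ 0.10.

p < 0.001

t = 1289.483 / 345.132 = 3.736.
df = n − 2 = 118 − 2 = 116.
Two-sided p = 2·P(T_{116} > |t|) ≈ 0.0003.
So p < 0.001.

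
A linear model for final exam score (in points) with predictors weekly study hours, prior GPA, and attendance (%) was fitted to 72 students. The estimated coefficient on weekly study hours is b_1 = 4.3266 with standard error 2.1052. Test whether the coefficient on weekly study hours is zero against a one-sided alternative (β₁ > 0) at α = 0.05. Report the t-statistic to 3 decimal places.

H₀: β₁ = 0 vs H₁: β₁ > 0.
t = (b_1 − β₁⁰)/SE = 4.3266 / 2.1052 = 2.055.
df = n − k − 1 = 72 − 3 − 1 = 68.
One-sided p ≈ 0.0219, which is < 0.05, so reject H₀.
There is evidence that the true slope on weekly study hours is positive, holding the other predictors fixed.

t = 2.055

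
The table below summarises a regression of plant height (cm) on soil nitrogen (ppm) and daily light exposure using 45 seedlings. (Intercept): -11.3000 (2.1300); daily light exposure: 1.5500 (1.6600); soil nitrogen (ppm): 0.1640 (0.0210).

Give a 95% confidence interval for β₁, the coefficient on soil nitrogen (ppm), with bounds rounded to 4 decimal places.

(0.1216, 0.2064)

Read off: b = 0.1640, SE = 0.0210 for soil nitrogen (ppm).
df = n − k − 1 = 45 − 2 − 1 = 42.
t* = t_{0.025, 42} = 2.018082.
Margin = t* × SE = 2.018082 × 0.0210 = 0.042380.
CI: 0.1640 ± 0.042380 → (0.1216, 0.2064).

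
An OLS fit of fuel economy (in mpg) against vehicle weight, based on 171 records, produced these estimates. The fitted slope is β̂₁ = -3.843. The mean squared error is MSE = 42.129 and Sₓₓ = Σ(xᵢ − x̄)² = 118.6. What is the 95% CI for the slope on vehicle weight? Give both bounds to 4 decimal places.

SE(β̂₁) = √(MSE/Sₓₓ) = √(42.129/118.6) = 0.596003.
df = n − 2 = 169.
t* = t_{0.025, 169} = 1.9741.
Margin = t* × SE = 1.9741 × 0.596003 = 1.176569.
CI: -3.843 ± 1.176569 → (-5.0196, -2.6664).
With 95% confidence, each one-unit increase in vehicle weight is associated with a change of between -5.0196 and -2.6664 mpg in fuel economy.

(-5.0196, -2.6664)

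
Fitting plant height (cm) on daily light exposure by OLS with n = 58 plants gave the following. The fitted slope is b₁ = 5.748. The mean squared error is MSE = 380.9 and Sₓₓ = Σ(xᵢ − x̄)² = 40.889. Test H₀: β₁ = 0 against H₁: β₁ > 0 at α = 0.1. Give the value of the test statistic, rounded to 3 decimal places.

SE(b₁) = √(MSE/Sₓₓ) = √(380.9/40.889) = 3.05212.
t = 5.748 / 3.05212 = 1.883.
df = n − 2 = 56.
One-sided p ≈ 0.0324, which is < 0.1, so reject H₀.
There is evidence that the true slope on daily light exposure is positive.

t = 1.883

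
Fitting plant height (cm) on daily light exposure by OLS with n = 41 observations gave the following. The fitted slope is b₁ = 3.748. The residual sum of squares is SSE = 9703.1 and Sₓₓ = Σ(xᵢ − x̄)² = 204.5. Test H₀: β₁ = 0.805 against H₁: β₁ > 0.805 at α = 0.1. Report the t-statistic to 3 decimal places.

t = 2.668

MSE = SSE/(n − 2) = 9703.1/39 = 248.797.
SE(b₁) = √(MSE/Sₓₓ) = √(248.797/204.5) = 1.103.
t = (3.748 − 0.805) / 1.103 = 2.668.
df = n − 2 = 39.
One-sided p ≈ 0.0055, which is < 0.1, so reject H₀.
There is evidence that the true slope on daily light exposure exceeds 0.805 cm per unit.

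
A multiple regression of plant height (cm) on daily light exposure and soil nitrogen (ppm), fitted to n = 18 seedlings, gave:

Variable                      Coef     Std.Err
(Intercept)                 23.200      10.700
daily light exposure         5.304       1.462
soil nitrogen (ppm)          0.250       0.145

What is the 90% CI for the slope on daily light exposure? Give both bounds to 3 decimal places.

(2.741, 7.867)

Read off: b = 5.304, SE = 1.462 for daily light exposure.
df = n − k − 1 = 18 − 2 − 1 = 15.
t* = t_{0.05, 15} = 1.75305.
Margin = t* × SE = 1.75305 × 1.462 = 2.56296.
CI: 5.304 ± 2.56296 → (2.741, 7.867).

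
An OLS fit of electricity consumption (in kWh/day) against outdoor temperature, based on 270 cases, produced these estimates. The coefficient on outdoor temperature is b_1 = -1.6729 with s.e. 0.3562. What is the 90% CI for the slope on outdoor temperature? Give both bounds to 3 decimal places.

(-2.261, -1.085)

df = n − 2 = 270 − 2 = 268.
t* = t_{0.05, 268} = 1.650559.
Margin = t* × SE = 1.650559 × 0.3562 = 0.58793.
CI: -1.6729 ± 0.58793 → (-2.261, -1.085).
With 90% confidence, each one-unit increase in outdoor temperature is associated with a change of between -2.261 and -1.085 kWh/day in electricity consumption.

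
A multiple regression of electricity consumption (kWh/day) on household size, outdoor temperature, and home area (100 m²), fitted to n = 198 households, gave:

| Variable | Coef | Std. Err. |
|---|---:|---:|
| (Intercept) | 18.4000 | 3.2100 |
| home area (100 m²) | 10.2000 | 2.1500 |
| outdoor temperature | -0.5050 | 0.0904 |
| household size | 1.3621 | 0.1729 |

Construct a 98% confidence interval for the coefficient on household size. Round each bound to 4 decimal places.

(0.9565, 1.7677)

Read off: b = 1.3621, SE = 0.1729 for household size.
df = n − k − 1 = 198 − 3 − 1 = 194.
t* = t_{0.01, 194} = 2.345723.
Margin = t* × SE = 2.345723 × 0.1729 = 0.405575.
CI: 1.3621 ± 0.405575 → (0.9565, 1.7677).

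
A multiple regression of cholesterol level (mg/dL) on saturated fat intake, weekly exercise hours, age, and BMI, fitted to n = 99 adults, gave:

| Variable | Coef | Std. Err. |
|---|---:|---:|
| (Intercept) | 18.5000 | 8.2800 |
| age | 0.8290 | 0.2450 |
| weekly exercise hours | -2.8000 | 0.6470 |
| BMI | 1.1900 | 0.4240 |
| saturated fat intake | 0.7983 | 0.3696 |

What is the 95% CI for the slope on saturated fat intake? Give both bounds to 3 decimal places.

(0.064, 1.532)

Read off: b = 0.7983, SE = 0.3696 for saturated fat intake.
df = n − k − 1 = 99 − 4 − 1 = 94.
t* = t_{0.025, 94} = 1.985523.
Margin = t* × SE = 1.985523 × 0.3696 = 0.73385.
CI: 0.7983 ± 0.73385 → (0.064, 1.532).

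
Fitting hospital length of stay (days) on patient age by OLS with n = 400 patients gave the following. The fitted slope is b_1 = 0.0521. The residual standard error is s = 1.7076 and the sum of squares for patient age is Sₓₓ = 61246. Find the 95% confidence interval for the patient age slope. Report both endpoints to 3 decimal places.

SE(b_1) = s/√Sₓₓ = 1.7076/√61246 = 0.00689997.
df = n − 2 = 398.
t* = t_{0.025, 398} = 1.965942.
Margin = t* × SE = 1.965942 × 0.00689997 = 0.01356.
CI: 0.0521 ± 0.01356 → (0.039, 0.066).
With 95% confidence, each one-unit increase in patient age is associated with a change of between 0.039 and 0.066 days in hospital length of stay.

(0.039, 0.066)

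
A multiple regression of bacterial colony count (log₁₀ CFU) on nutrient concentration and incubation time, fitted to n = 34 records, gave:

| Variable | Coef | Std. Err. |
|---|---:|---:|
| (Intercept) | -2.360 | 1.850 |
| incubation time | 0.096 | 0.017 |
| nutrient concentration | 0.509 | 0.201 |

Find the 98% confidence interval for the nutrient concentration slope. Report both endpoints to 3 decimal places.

(0.016, 1.002)

Read off: b = 0.509, SE = 0.201 for nutrient concentration.
df = n − k − 1 = 34 − 2 − 1 = 31.
t* = t_{0.01, 31} = 2.452824.
Margin = t* × SE = 2.452824 × 0.201 = 0.49302.
CI: 0.509 ± 0.49302 → (0.016, 1.002).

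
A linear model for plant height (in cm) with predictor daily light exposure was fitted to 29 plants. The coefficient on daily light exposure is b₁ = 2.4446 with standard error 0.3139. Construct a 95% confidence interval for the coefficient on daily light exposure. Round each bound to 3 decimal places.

df = n − 2 = 29 − 2 = 27.
t* = t_{0.025, 27} = 2.051831.
Margin = t* × SE = 2.051831 × 0.3139 = 0.64407.
CI: 2.4446 ± 0.64407 → (1.801, 3.089).
With 95% confidence, each one-unit increase in daily light exposure is associated with a change of between 1.801 and 3.089 cm in plant height.

(1.801, 3.089)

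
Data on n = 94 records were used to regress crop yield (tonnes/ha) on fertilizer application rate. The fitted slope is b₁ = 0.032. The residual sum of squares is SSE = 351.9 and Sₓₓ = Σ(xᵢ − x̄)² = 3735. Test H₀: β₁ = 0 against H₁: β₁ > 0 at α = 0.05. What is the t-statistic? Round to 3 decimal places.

t = 1.000

MSE = SSE/(n − 2) = 351.9/92 = 3.825.
SE(b₁) = √(MSE/Sₓₓ) = √(3.825/3735) = 0.0320015.
t = 0.032 / 0.0320015 = 1.000.
df = n − 2 = 92.
One-sided p ≈ 0.1600, which is ≥ 0.05, so fail to reject H₀.
The data do not give significant evidence that the true slope on fertilizer application rate is positive.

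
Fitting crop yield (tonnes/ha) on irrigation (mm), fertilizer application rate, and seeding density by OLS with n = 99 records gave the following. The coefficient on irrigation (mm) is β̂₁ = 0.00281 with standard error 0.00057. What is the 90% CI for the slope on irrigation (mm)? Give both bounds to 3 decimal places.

df = n − k − 1 = 99 − 3 − 1 = 95.
t* = t_{0.05, 95} = 1.661052.
Margin = t* × SE = 1.661052 × 0.00057 = 0.00095.
CI: 0.00281 ± 0.00095 → (0.002, 0.004).
With 90% confidence, each one-unit increase in irrigation (mm) is associated with a change of between 0.002 and 0.004 tonnes/ha in crop yield, holding the other predictors fixed.

(0.002, 0.004)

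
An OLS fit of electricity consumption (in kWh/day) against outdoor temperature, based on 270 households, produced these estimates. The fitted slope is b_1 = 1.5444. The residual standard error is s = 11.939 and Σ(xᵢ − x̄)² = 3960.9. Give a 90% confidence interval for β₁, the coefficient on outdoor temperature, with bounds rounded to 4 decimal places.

SE(b_1) = s/√Sₓₓ = 11.939/√3960.9 = 0.189702.
df = n − 2 = 268.
t* = t_{0.05, 268} = 1.650559.
Margin = t* × SE = 1.650559 × 0.189702 = 0.313114.
CI: 1.5444 ± 0.313114 → (1.2313, 1.8575).
With 90% confidence, each one-unit increase in outdoor temperature is associated with a change of between 1.2313 and 1.8575 kWh/day in electricity consumption.

(1.2313, 1.8575)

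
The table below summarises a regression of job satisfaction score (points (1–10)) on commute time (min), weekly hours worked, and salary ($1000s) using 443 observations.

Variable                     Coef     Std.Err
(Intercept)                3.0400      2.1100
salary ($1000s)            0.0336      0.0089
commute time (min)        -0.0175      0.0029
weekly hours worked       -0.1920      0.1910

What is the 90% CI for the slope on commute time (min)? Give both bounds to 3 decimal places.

(-0.022, -0.013)

Read off: b = -0.0175, SE = 0.0029 for commute time (min).
df = n − k − 1 = 443 − 3 − 1 = 439.
t* = t_{0.05, 439} = 1.648332.
Margin = t* × SE = 1.648332 × 0.0029 = 0.00478.
CI: -0.0175 ± 0.00478 → (-0.022, -0.013).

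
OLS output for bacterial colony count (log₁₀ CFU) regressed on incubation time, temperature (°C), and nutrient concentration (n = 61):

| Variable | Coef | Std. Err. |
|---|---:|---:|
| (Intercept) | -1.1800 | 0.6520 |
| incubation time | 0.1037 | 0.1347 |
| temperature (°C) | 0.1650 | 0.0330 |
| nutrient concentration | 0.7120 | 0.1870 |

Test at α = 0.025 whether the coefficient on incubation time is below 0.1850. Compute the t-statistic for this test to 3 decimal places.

t = -0.604

Read off: b = 0.1037, SE = 0.1347 for incubation time.
H₀: β₁ = 0.1850 vs H₁: β₁ < 0.1850.
t = (0.1037 − 0.1850) / 0.1347 = -0.604.
df = n − k − 1 = 61 − 3 − 1 = 57.
One-sided p ≈ 0.2743, which is ≥ 0.025, so fail to reject H₀.
The data do not give significant evidence that the true slope on incubation time is below 0.1850 log₁₀ CFU per unit, holding the other predictors fixed.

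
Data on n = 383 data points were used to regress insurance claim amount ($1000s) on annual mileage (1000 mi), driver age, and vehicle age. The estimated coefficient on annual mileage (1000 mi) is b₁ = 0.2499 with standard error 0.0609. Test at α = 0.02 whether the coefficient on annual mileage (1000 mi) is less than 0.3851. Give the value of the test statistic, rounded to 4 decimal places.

H₀: β₁ = 0.3851 vs H₁: β₁ < 0.3851.
t = (b₁ − β₁⁰)/SE = (0.2499 − 0.3851) / 0.0609 = -2.2200.
df = n − k − 1 = 383 − 3 − 1 = 379.
One-sided p ≈ 0.0135, which is < 0.02, so reject H₀.
There is evidence that the true slope on annual mileage (1000 mi) is below 0.3851 $1000s per unit, holding the other predictors fixed.

t = -2.2200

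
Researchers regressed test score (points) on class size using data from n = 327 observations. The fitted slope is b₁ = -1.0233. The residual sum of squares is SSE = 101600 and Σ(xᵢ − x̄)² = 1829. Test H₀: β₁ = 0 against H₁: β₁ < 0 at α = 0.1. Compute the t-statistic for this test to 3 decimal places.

MSE = SSE/(n − 2) = 101600/325 = 312.615.
SE(b₁) = √(MSE/Sₓₓ) = √(312.615/1829) = 0.413427.
t = -1.0233 / 0.413427 = -2.475.
df = n − 2 = 325.
One-sided p ≈ 0.0069, which is < 0.1, so reject H₀.
There is evidence that the true slope on class size is negative.

t = -2.475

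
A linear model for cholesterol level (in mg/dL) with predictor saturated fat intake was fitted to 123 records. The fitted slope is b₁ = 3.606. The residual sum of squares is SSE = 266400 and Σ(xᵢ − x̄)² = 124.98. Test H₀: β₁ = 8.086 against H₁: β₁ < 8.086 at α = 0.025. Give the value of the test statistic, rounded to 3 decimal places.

t = -1.067

MSE = SSE/(n − 2) = 266400/121 = 2201.65.
SE(b₁) = √(MSE/Sₓₓ) = √(2201.65/124.98) = 4.19715.
t = (3.606 − 8.086) / 4.19715 = -1.067.
df = n − 2 = 121.
One-sided p ≈ 0.1440, which is ≥ 0.025, so fail to reject H₀.
The data do not give significant evidence that the true slope on saturated fat intake is below 8.086 mg/dL per unit.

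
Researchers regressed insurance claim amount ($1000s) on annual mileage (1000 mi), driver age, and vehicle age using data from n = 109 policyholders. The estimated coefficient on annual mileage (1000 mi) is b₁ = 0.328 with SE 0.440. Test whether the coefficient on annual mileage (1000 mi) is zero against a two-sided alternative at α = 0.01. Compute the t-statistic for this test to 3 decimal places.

H₀: β₁ = 0 vs H₁: β₁ ≠ 0.
t = (b₁ − β₁⁰)/SE = 0.328 / 0.440 = 0.745.
df = n − k − 1 = 109 − 3 − 1 = 105.
Two-sided p ≈ 0.4577, which is ≥ 0.01, so fail to reject H₀.
The data do not give significant evidence of an association between annual mileage (1000 mi) and insurance claim amount, after adjusting for the other predictors.

t = 0.745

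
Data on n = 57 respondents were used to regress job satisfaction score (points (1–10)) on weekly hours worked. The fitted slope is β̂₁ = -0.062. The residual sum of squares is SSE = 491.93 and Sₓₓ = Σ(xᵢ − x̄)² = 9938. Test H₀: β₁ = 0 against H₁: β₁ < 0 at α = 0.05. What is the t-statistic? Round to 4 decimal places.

MSE = SSE/(n − 2) = 491.93/55 = 8.94418.
SE(β̂₁) = √(MSE/Sₓₓ) = √(8.94418/9938) = 0.03.
t = -0.062 / 0.03 = -2.0667.
df = n − 2 = 55.
One-sided p ≈ 0.0217, which is < 0.05, so reject H₀.
There is evidence that the true slope on weekly hours worked is negative.

t = -2.0667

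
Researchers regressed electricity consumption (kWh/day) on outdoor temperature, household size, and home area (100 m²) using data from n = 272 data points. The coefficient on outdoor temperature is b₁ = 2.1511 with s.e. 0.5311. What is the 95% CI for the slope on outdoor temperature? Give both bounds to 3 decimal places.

(1.105, 3.197)

df = n − k − 1 = 272 − 3 − 1 = 268.
t* = t_{0.025, 268} = 1.968855.
Margin = t* × SE = 1.968855 × 0.5311 = 1.04566.
CI: 2.1511 ± 1.04566 → (1.105, 3.197).
With 95% confidence, each one-unit increase in outdoor temperature is associated with a change of between 1.105 and 3.197 kWh/day in electricity consumption, holding the other predictors fixed.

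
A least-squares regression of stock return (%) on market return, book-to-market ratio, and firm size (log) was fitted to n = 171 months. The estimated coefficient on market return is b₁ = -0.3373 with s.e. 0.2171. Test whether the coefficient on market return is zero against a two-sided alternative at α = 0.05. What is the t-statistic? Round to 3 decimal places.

H₀: β₁ = 0 vs H₁: β₁ ≠ 0.
t = (b₁ − β₁⁰)/SE = -0.3373 / 0.2171 = -1.554.
df = n − k − 1 = 171 − 3 − 1 = 167.
Two-sided p ≈ 0.1222, which is ≥ 0.05, so fail to reject H₀.
The data do not give significant evidence of an association between market return and stock return, after adjusting for the other predictors.

t = -1.554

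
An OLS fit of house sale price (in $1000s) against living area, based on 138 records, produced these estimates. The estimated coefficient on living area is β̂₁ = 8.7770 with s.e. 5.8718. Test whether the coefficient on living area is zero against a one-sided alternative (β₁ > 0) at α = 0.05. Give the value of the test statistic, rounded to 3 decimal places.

H₀: β₁ = 0 vs H₁: β₁ > 0.
t = (β̂₁ − β₁⁰)/SE = 8.7770 / 5.8718 = 1.495.
df = n − 2 = 138 − 2 = 136.
One-sided p ≈ 0.0686, which is ≥ 0.05, so fail to reject H₀.
The data do not give significant evidence that the true slope on living area is positive.

t = 1.495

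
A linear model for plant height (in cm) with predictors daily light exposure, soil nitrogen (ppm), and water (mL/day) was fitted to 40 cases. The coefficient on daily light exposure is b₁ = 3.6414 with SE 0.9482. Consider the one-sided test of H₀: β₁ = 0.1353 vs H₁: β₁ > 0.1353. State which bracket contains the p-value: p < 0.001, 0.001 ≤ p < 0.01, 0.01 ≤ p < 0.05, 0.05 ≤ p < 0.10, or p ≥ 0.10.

t = (3.6414 − 0.1353) / 0.9482 = 3.698.
df = n − k − 1 = 40 − 3 − 1 = 36.
One-sided p = P(T_{36} > t) ≈ 0.0004.
So p < 0.001.

p < 0.001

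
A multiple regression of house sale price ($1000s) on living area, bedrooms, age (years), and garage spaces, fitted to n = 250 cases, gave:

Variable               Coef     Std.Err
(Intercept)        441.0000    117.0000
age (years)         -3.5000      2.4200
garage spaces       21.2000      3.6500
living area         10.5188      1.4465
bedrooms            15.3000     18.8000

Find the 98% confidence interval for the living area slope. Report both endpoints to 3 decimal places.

(7.132, 13.906)

Read off: b = 10.5188, SE = 1.4465 for living area.
df = n − k − 1 = 250 − 4 − 1 = 245.
t* = t_{0.01, 245} = 2.341664.
Margin = t* × SE = 2.341664 × 1.4465 = 3.38722.
CI: 10.5188 ± 3.38722 → (7.132, 13.906).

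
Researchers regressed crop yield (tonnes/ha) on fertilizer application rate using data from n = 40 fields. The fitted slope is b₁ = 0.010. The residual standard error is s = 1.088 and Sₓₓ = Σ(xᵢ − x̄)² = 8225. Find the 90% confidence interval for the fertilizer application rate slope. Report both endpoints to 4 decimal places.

SE(b₁) = s/√Sₓₓ = 1.088/√8225 = 0.0119967.
df = n − 2 = 38.
t* = t_{0.05, 38} = 1.685954.
Margin = t* × SE = 1.685954 × 0.0119967 = 0.020226.
CI: 0.010 ± 0.020226 → (-0.0102, 0.0302).
With 90% confidence, each one-unit increase in fertilizer application rate is associated with a change of between -0.0102 and 0.0302 tonnes/ha in crop yield.

(-0.0102, 0.0302)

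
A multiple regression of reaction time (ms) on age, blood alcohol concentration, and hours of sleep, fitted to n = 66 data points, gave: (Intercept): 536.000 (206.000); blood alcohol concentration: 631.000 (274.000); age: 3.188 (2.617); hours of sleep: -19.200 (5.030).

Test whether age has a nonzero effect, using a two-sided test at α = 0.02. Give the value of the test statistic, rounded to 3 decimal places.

Read off: b = 3.188, SE = 2.617 for age.
H₀: β₁ = 0 vs H₁: β₁ ≠ 0.
t = 3.188 / 2.617 = 1.218.
df = n − k − 1 = 66 − 3 − 1 = 62.
Two-sided p ≈ 0.2278, which is ≥ 0.02, so fail to reject H₀.
The data do not give significant evidence of an association between age and reaction time, after adjusting for the other predictors.

t = 1.218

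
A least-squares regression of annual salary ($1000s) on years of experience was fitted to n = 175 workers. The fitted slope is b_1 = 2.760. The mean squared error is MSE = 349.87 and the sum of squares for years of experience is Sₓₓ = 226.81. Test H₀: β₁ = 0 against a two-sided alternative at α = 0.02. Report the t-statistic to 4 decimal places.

t = 2.2222

SE(b_1) = √(MSE/Sₓₓ) = √(349.87/226.81) = 1.242.
t = 2.760 / 1.242 = 2.2222.
df = n − 2 = 173.
Two-sided p ≈ 0.0276, which is ≥ 0.02, so fail to reject H₀.
The data do not give significant evidence of an association between years of experience and annual salary.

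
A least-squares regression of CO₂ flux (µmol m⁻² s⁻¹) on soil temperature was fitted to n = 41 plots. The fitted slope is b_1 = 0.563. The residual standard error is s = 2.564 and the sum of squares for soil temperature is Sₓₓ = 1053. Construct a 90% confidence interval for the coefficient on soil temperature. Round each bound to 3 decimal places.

(0.430, 0.696)

SE(b_1) = s/√Sₓₓ = 2.564/√1053 = 0.079014.
df = n − 2 = 39.
t* = t_{0.05, 39} = 1.684875.
Margin = t* × SE = 1.684875 × 0.079014 = 0.13313.
CI: 0.563 ± 0.13313 → (0.430, 0.696).
With 90% confidence, each one-unit increase in soil temperature is associated with a change of between 0.430 and 0.696 µmol m⁻² s⁻¹ in CO₂ flux.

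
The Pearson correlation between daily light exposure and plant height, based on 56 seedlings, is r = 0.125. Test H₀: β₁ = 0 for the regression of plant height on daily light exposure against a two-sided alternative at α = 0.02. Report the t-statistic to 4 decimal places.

t = 0.9258

t = r·√(n − 2)/√(1 − r²) = 0.125·√54/√0.984375 = 0.9258.
df = n − 2 = 54.
Two-sided p ≈ 0.3587, which is ≥ 0.02, so fail to reject H₀.
The data do not give significant evidence of a linear association between daily light exposure and plant height.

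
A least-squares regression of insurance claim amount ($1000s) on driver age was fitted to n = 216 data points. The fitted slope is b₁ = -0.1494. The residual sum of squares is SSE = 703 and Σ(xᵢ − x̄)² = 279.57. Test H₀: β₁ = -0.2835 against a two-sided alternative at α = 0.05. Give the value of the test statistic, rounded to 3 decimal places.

MSE = SSE/(n − 2) = 703/214 = 3.28505.
SE(b₁) = √(MSE/Sₓₓ) = √(3.28505/279.57) = 0.108399.
t = (-0.1494 − (-0.2835)) / 0.108399 = 1.237.
df = n − 2 = 214.
Two-sided p ≈ 0.2174, which is ≥ 0.05, so fail to reject H₀.
The data are consistent with a true slope of -0.2835 $1000s per unit of driver age.

t = 1.237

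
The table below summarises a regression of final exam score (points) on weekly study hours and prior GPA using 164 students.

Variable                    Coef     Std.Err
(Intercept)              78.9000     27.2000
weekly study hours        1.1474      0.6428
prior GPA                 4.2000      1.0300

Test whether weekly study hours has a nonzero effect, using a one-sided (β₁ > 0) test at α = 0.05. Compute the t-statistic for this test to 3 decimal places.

t = 1.785

Read off: b = 1.1474, SE = 0.6428 for weekly study hours.
H₀: β₁ = 0 vs H₁: β₁ > 0.
t = 1.1474 / 0.6428 = 1.785.
df = n − k − 1 = 164 − 2 − 1 = 161.
One-sided p ≈ 0.0381, which is < 0.05, so reject H₀.
There is evidence that the true slope on weekly study hours is positive, holding the other predictors fixed.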